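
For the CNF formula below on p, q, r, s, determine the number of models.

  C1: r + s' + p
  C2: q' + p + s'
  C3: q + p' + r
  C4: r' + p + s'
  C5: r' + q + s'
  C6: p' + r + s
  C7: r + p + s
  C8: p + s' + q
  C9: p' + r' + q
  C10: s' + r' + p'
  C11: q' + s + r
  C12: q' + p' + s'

3

There are 2^4 = 16 truth assignments over (p, q, r, s).
Check each against the 12 clauses (columns in the order p, q, r, s):
  F F F F  ✗ fails (r + p + s)
  F F F T  ✗ fails (r + s' + p)
  F F T F  ✓ satisfies all
  F F T T  ✗ fails (r' + p + s')
  F T F F  ✗ fails (r + p + s)
  F T F T  ✗ fails (r + s' + p)
  F T T F  ✓ satisfies all
  F T T T  ✗ fails (q' + p + s')
  T F F F  ✗ fails (q + p' + r)
  T F F T  ✗ fails (q + p' + r)
  T F T F  ✗ fails (p' + r' + q)
  T F T T  ✗ fails (r' + q + s')
  T T F F  ✗ fails (p' + r + s)
  T T F T  ✗ fails (q' + p' + s')
  T T T F  ✓ satisfies all
  T T T T  ✗ fails (s' + r' + p')
3 of the 16 rows are models.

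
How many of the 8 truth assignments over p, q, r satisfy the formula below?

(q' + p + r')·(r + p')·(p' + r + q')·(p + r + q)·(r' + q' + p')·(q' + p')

There are 2^3 = 8 truth assignments over (p, q, r).
Check each against the 6 clauses (columns in the order p, q, r):
  F F F  ✗ fails (p + r + q)
  F F T  ✓ satisfies all
  F T F  ✓ satisfies all
  F T T  ✗ fails (q' + p + r')
  T F F  ✗ fails (r + p')
  T F T  ✓ satisfies all
  T T F  ✗ fails (r + p')
  T T T  ✗ fails (r' + q' + p')
3 of the 8 rows are models.

3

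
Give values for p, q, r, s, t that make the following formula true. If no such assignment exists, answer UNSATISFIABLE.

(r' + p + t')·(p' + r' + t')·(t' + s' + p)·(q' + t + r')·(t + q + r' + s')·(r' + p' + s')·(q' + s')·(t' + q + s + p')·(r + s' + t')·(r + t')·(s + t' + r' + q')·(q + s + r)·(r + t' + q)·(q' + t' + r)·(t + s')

Try q = 1.
(s') alone gives s = 0.
Try t = 0.
(r') alone gives r = 0.
All clauses hold; p can take either value.

p=0; q=1; r=0; s=0; t=0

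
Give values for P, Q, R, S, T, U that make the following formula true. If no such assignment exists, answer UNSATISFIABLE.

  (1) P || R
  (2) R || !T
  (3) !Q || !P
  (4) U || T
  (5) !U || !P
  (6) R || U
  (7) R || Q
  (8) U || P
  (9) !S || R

P ↦ false; Q ↦ true; R ↦ true; S ↦ true; T ↦ true; U ↦ true

Branch on P: set P = false.
The clause (R) is unit, so R = true.
The clause (U) is unit, so U = true.
All clauses hold; Q, S, T can take either value.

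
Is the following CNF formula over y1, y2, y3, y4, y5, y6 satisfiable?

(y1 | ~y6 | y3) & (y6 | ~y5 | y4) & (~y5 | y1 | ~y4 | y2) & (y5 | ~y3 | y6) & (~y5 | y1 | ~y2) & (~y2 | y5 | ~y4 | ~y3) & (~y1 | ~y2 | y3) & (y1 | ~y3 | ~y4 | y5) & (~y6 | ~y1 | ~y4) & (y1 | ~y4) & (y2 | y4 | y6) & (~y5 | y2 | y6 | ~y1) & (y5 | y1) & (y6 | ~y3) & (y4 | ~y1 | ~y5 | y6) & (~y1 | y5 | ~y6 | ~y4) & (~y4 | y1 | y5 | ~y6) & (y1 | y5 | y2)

Yes

Try y1 = 1.
Try y2 = 0.
Try y6 = 0.
From the singleton clause (y4), y4 = 1.
From the singleton clause (~y5), y5 = 0.
From the singleton clause (~y3), y3 = 0.
This assignment satisfies each clause.
A satisfying assignment: y1: 1; y2: 0; y3: 0; y4: 1; y5: 0; y6: 0.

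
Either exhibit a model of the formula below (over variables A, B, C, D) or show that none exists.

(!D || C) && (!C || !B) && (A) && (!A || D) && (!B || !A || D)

A ↦ true,  B ↦ false,  C ↦ true,  D ↦ true

Unit clause (A) forces A = true.
Unit clause (D) forces D = true.
Unit clause (C) forces C = true.
Unit clause (!B) forces B = false.
Every clause now holds.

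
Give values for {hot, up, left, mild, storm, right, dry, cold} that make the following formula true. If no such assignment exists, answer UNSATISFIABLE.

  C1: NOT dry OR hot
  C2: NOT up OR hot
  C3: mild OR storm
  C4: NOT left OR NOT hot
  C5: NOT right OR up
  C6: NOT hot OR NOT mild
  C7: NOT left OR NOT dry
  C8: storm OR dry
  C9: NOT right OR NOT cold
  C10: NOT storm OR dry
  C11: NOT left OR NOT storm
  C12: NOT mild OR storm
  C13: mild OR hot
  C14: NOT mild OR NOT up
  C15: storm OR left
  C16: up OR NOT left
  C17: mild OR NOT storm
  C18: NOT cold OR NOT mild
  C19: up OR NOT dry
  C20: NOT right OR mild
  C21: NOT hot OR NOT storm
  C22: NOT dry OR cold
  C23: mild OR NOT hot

Suppose dry = false.
Unit clause (storm) forces storm = true.
Now (NOT storm) is unsatisfied and unit — conflict.
That branch fails; take dry = true instead.
Unit clause (hot) forces hot = true.
Unit clause (NOT left) forces left = false.
Unit clause (NOT mild) forces mild = false.
Now (mild) is unsatisfied and unit — conflict.
Both values of dry lead to a conflict.

UNSATISFIABLE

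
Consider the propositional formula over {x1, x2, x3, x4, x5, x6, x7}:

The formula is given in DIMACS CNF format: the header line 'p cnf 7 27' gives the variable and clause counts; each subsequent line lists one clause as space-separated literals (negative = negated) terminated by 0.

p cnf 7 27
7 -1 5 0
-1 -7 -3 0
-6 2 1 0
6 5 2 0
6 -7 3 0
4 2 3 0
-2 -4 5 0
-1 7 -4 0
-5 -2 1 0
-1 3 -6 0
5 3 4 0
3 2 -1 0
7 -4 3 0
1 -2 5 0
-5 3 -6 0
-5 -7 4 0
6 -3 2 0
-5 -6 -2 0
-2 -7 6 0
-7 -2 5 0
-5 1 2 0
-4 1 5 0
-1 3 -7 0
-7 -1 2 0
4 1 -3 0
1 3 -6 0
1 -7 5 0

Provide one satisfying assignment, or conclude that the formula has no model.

Try x7 = False.
Try x1 = True.
The clause (x5) is unit, so x5 = True.
The clause (¬x4) is unit, so x4 = False.
Try x2 = False.
The clause (x3) is unit, so x3 = True.
The clause (x6) is unit, so x6 = True.
All clauses are satisfied.

x1=True,  x2=False,  x3=True,  x4=False,  x5=True,  x6=True,  x7=False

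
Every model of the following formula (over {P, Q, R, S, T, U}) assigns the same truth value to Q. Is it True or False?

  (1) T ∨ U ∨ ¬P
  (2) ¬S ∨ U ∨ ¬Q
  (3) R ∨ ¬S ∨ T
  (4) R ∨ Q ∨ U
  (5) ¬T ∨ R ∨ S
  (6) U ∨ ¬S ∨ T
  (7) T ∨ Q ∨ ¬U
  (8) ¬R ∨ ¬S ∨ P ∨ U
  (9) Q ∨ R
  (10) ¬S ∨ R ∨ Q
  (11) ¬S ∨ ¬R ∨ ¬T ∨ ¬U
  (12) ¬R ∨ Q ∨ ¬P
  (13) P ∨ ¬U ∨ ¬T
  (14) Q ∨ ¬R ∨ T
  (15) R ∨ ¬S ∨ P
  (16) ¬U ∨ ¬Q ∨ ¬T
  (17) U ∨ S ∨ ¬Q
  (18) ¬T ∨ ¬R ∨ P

Suppose Q = False.
Unit clause (R) forces R = True.
Unit clause (¬P) forces P = False.
Unit clause (T) forces T = True.
Now (¬T) is unsatisfied and unit — conflict.
So every satisfying assignment has Q = True.

True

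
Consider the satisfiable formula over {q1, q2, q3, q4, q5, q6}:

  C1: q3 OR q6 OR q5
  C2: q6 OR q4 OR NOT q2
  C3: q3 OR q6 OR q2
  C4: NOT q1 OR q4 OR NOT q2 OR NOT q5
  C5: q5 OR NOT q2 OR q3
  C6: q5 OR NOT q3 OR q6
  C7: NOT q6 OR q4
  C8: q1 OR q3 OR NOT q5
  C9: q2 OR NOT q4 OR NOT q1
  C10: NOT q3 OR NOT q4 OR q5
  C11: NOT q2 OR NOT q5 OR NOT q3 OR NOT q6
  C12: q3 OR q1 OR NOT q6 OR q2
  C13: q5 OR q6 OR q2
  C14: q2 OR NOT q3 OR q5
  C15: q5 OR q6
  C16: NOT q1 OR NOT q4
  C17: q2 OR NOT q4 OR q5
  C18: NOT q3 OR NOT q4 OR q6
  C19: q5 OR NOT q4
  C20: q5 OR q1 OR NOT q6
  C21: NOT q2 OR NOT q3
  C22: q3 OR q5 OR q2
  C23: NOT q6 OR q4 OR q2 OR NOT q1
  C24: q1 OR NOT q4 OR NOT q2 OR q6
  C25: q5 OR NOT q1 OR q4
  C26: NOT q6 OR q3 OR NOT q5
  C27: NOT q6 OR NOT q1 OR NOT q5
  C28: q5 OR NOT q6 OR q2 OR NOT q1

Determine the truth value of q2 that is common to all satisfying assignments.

Suppose q2 = true.
From the singleton clause (NOT q3), q3 = false.
From the singleton clause (q5), q5 = true.
From the singleton clause (q1), q1 = true.
From the singleton clause (q4), q4 = true.
That conflicts with the unit clause (NOT q4).
So every satisfying assignment has q2 = False.

False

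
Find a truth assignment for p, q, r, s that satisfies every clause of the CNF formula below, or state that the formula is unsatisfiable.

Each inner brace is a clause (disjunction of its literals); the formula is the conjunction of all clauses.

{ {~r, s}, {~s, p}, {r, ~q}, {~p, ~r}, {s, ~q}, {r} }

UNSATISFIABLE

(r) alone gives r = 1.
(s) alone gives s = 1.
(p) alone gives p = 1.
Now (~p) is unsatisfied and unit — conflict.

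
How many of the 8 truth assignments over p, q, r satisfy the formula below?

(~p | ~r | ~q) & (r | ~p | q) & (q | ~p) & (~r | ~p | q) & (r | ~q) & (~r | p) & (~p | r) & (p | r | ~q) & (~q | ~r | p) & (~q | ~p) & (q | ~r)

1

There are 2^3 = 8 truth assignments over (p, q, r).
Split on p. With p = 1, the clauses containing p are satisfied and ~p drops from the rest; 0 of the 2^2 = 4 assignments to the other variables satisfy what remains.
With p = 0, by the same count on the reduced clause set, 1 assignment works.
Total: 0 + 1 = 1.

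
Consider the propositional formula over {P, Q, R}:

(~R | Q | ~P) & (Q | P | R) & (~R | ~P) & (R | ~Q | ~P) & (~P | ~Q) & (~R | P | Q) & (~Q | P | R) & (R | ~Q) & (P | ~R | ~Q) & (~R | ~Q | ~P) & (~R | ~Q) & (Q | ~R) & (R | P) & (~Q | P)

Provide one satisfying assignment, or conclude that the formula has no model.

P: 1; Q: 0; R: 0

Branch on R: set R = 0.
Unit clause (~Q) forces Q = 0.
Unit clause (P) forces P = 1.
Every clause now holds.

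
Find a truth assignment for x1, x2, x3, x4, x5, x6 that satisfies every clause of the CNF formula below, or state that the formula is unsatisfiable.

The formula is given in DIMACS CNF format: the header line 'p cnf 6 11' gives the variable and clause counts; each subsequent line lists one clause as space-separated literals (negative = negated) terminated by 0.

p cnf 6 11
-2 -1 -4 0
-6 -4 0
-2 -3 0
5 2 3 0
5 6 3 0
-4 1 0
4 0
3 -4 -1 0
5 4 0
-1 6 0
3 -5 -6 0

UNSATISFIABLE

From the singleton clause (x4), x4 = True.
From the singleton clause (¬x6), x6 = False.
From the singleton clause (x1), x1 = True.
That conflicts with the unit clause (¬x1).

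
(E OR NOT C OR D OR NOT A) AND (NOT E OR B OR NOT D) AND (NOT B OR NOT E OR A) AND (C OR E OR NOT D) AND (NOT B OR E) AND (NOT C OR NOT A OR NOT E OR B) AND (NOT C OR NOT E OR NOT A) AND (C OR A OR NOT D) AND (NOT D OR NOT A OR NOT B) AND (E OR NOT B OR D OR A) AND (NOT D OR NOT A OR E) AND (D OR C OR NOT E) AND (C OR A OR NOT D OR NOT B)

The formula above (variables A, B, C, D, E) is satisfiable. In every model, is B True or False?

Suppose B = true.
(E) alone gives E = true.
(A) alone gives A = true.
(NOT C) alone gives C = false.
(NOT D) alone gives D = false.
But (D) is also a unit clause — contradiction.
So every satisfying assignment has B = False.

False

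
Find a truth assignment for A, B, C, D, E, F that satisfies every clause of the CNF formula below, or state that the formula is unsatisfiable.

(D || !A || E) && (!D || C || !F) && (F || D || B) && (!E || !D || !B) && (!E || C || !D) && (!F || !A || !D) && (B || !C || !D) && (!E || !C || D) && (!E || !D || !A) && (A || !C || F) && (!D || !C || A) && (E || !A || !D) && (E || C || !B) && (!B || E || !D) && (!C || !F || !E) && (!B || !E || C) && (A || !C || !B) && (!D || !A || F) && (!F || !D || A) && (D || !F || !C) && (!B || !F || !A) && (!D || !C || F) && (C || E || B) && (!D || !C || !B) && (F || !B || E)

Try D = false.
Try A = false.
Try F = true.
The clause (!C) is unit, so C = false.
Try E = true.
The clause (!B) is unit, so B = false.
This assignment satisfies each clause.

A: false; B: false; C: false; D: false; E: true; F: true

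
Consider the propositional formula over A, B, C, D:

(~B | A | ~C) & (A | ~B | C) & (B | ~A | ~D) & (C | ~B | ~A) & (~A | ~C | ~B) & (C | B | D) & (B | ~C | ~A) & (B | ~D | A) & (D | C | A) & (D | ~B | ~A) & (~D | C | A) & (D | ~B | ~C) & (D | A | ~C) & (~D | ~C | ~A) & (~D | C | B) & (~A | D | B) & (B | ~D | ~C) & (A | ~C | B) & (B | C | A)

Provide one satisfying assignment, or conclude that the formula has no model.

Branch on B: set B = 0.
Branch on A: set A = 0.
Unit clause (~D) forces D = 0.
Unit clause (C) forces C = 1.
Now (~C) is unsatisfied and unit — conflict.
Backtrack on A: now try A = 1.
Unit clause (~D) forces D = 0.
Now (D) is unsatisfied and unit — conflict.
Neither A = 1 nor A = 0 works.
Backtrack on B: now try B = 1.
Branch on A: set A = 1.
Unit clause (C) forces C = 1.
Now (~C) is unsatisfied and unit — conflict.
Backtrack on A: now try A = 0.
Unit clause (~C) forces C = 0.
Now (C) is unsatisfied and unit — conflict.
Neither A = 1 nor A = 0 works.
Neither B = 1 nor B = 0 works.

UNSATISFIABLE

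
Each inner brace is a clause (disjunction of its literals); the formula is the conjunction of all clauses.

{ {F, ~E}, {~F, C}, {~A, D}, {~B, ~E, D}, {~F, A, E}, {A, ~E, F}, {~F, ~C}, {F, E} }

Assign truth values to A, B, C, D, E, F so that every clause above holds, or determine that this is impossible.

Suppose F = 1.
From the singleton clause (C), C = 1.
That conflicts with the unit clause (~C).
Undo F and try F = 0.
From the singleton clause (~E), E = 0.
That conflicts with the unit clause (E).
Both values of F lead to a conflict.

UNSATISFIABLE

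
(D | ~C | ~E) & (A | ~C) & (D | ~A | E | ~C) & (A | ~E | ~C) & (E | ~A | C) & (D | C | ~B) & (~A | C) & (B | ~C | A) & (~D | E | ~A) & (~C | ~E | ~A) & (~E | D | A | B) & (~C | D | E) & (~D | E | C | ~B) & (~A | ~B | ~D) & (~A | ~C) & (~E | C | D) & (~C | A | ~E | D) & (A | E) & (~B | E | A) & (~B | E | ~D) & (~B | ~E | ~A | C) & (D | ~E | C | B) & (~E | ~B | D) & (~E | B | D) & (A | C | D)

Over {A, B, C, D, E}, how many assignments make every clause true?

2

There are 2^5 = 32 truth assignments over (A, B, C, D, E).
Split on E. With E = 1, the clauses containing E are satisfied and ~E drops from the rest; 2 of the 2^4 = 16 assignments to the other variables satisfy what remains.
With E = 0, by the same count on the reduced clause set, 0 assignments work.
(One model: A=F, B=F, C=F, D=T, E=T.)
Total: 2 + 0 = 2.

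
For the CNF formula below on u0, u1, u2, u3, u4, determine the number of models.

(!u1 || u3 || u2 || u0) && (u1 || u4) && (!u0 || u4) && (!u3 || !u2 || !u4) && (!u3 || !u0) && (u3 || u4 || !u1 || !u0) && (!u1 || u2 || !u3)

10

There are 2^5 = 32 truth assignments over (u0, u1, u2, u3, u4).
Split on u4. With u4 = true, the clauses containing u4 are satisfied and !u4 drops from the rest; 8 of the 2^4 = 16 assignments to the other variables satisfy what remains.
With u4 = false, by the same count on the reduced clause set, 2 assignments work.
Total: 8 + 2 = 10.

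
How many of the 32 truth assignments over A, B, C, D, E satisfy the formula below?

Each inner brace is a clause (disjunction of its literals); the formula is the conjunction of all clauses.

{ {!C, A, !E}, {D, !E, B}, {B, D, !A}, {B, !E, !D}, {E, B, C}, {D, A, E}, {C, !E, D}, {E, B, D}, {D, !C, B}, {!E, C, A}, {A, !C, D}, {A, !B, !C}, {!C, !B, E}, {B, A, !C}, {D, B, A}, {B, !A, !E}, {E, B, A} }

7

There are 2^5 = 32 truth assignments over (A, B, C, D, E).
Split on E. With E = true, the clauses containing E are satisfied and !E drops from the rest; 3 of the 2^4 = 16 assignments to the other variables satisfy what remains.
With E = false, by the same count on the reduced clause set, 4 assignments work.
(One model: A=F, B=T, C=F, D=T, E=F.)
Total: 3 + 4 = 7.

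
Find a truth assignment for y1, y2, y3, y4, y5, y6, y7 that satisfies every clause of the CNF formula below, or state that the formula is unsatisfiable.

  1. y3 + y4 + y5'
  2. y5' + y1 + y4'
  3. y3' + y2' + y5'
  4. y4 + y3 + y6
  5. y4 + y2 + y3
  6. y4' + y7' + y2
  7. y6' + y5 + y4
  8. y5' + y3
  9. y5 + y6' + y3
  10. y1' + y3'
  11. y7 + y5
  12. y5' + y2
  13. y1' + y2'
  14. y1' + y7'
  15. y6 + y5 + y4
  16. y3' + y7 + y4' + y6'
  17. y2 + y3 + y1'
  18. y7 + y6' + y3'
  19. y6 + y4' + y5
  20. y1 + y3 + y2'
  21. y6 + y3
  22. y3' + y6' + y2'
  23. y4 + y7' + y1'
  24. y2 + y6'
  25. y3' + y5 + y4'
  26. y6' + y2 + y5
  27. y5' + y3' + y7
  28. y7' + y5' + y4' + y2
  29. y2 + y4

Branch on y5: set y5 = 0.
(y7) alone gives y7 = 1.
(y1') alone gives y1 = 0.
Branch on y4: set y4 = 0.
(y6') alone gives y6 = 0.
That conflicts with the unit clause (y6).
Undo y4 and try y4 = 1.
(y2) alone gives y2 = 1.
(y6) alone gives y6 = 1.
(y3) alone gives y3 = 1.
That conflicts with the unit clause (y3').
Both values of y4 lead to a conflict.
Undo y5 and try y5 = 1.
(y3) alone gives y3 = 1.
(y2') alone gives y2 = 0.
That conflicts with the unit clause (y2).
Both values of y5 lead to a conflict.

UNSATISFIABLE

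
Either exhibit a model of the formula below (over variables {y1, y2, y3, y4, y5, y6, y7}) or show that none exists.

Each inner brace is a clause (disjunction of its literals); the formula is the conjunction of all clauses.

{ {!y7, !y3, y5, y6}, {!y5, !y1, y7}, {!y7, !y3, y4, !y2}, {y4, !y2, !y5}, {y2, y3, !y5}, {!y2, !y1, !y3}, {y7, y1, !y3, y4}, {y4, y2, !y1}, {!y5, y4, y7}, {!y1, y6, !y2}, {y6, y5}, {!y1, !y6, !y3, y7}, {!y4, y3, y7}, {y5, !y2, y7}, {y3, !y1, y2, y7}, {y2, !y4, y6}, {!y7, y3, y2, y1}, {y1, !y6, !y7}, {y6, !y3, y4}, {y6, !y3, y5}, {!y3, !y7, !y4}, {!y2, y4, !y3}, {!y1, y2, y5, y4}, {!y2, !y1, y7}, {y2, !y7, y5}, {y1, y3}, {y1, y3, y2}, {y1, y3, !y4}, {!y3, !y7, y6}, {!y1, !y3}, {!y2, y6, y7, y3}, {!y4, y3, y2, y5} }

y1=true; y2=true; y3=false; y4=true; y5=false; y6=true; y7=true

Case y6 = true:
Case y1 = true:
(!y3) alone gives y3 = false.
Case y5 = false:
Case y4 = true:
(y7) alone gives y7 = true.
(y2) alone gives y2 = true.
Every clause now holds.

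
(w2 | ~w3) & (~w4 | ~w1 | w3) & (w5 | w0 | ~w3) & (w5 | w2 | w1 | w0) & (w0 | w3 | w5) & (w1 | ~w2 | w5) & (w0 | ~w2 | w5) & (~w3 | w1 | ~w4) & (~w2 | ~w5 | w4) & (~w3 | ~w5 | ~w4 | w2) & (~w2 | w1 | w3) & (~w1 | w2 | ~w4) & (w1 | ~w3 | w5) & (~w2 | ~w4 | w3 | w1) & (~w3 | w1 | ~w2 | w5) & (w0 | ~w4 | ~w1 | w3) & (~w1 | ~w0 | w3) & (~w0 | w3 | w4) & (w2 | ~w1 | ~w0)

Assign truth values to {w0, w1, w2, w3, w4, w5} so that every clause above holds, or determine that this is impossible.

w0 ↦ 1,  w1 ↦ 1,  w2 ↦ 1,  w3 ↦ 1,  w4 ↦ 1,  w5 ↦ 1

Try w2 = 1.
Try w1 = 1.
Try w4 = 1.
The clause (w3) is unit, so w3 = 1.
Try w5 = 1.
Every clause is now satisfied; w0 is unconstrained.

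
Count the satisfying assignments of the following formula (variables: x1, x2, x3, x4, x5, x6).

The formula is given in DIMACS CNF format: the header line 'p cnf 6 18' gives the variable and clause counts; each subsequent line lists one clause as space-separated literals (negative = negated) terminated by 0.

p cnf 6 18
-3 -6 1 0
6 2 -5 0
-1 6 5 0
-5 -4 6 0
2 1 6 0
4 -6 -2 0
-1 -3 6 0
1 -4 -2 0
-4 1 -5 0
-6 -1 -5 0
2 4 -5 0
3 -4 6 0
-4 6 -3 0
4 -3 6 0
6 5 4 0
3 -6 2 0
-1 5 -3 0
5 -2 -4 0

There are 2^6 = 64 truth assignments over (x1, x2, x3, x4, x5, x6).
Split on x3. With x3 = True, the clauses containing x3 are satisfied and ¬x3 drops from the rest; 0 of the 2^5 = 32 assignments to the other variables satisfy what remains.
With x3 = False, by the same count on the reduced clause set, 2 assignments work.
(One model: x1=F, x2=T, x3=F, x4=F, x5=T, x6=F.)
Total: 0 + 2 = 2.

2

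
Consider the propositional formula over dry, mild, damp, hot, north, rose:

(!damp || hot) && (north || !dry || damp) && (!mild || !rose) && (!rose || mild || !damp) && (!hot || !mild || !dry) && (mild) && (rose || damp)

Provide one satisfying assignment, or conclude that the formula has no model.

dry=false; mild=true; damp=true; hot=true; north=false; rose=false

(mild) alone gives mild = true.
(!rose) alone gives rose = false.
(damp) alone gives damp = true.
(hot) alone gives hot = true.
(!dry) alone gives dry = false.
All clauses hold; north can take either value.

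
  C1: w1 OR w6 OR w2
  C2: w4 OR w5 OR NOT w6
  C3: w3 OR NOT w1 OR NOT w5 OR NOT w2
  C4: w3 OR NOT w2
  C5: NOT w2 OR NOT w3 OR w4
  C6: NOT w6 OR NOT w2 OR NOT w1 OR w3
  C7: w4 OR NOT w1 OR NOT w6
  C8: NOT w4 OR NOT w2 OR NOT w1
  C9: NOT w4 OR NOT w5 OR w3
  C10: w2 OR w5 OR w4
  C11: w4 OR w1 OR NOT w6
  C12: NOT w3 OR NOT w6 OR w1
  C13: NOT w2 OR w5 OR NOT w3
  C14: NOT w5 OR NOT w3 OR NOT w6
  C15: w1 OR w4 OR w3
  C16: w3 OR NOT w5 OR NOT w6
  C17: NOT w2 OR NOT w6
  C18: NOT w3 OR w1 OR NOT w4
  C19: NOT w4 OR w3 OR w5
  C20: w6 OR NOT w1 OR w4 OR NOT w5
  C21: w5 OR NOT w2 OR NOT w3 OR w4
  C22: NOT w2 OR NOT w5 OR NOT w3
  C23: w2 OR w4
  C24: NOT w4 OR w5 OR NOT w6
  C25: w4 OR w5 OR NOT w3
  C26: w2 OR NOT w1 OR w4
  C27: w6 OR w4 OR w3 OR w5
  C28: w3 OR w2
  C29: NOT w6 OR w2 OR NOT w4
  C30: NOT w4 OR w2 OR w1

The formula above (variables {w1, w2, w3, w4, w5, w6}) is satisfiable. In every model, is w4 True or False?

Suppose w4 = false.
Unit clause (w2) forces w2 = true.
Unit clause (w3) forces w3 = true.
But (NOT w3) is also a unit clause — contradiction.
So every satisfying assignment has w4 = True.

True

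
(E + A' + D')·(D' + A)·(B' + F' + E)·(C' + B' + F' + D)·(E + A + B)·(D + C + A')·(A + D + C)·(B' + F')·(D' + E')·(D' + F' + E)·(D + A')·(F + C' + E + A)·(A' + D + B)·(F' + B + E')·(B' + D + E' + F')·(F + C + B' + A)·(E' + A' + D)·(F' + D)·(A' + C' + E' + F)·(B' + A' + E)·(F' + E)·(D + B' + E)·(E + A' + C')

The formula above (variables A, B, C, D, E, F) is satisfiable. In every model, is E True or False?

Suppose E = 0.
From the singleton clause (F'), F = 0.
Try A = 0.
From the singleton clause (D'), D = 0.
From the singleton clause (B), B = 1.
That conflicts with the unit clause (B').
So A must be the other value — set A = 1.
From the singleton clause (D'), D = 0.
That conflicts with the unit clause (D).
Both values of A lead to a conflict.
So every satisfying assignment has E = True.

True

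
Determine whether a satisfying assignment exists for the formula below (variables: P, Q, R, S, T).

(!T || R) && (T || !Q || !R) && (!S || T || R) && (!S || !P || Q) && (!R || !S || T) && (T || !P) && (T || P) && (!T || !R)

No, unsatisfiable

Suppose T = false.
(!P) alone gives P = false.
But (P) is also a unit clause — contradiction.
So T must be the other value — set T = true.
(R) alone gives R = true.
But (!R) is also a unit clause — contradiction.
Neither T = true nor T = false works.
No assignment satisfies every clause.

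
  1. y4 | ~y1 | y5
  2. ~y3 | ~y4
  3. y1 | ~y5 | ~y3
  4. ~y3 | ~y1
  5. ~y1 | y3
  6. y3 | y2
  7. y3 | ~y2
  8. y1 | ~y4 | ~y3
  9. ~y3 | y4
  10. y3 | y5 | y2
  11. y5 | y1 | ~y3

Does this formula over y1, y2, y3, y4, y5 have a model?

No, unsatisfiable

Suppose y3 = 0.
Unit clause (~y1) forces y1 = 0.
Unit clause (y2) forces y2 = 1.
Now (~y2) is unsatisfied and unit — conflict.
That branch fails; take y3 = 1 instead.
Unit clause (~y4) forces y4 = 0.
Now (y4) is unsatisfied and unit — conflict.
Either choice for y3 ends in contradiction.
No assignment satisfies every clause.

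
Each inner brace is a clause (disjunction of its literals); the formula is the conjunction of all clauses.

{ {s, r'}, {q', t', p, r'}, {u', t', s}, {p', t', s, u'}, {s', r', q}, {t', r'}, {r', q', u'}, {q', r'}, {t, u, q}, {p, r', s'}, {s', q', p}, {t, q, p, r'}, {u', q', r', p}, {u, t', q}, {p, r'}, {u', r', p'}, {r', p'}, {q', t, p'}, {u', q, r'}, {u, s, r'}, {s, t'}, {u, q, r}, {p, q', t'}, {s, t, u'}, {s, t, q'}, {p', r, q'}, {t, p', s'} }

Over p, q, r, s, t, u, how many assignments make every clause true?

There are 2^6 = 64 truth assignments over (p, q, r, s, t, u).
Split on q. With q = 1, the clauses containing q are satisfied and q' drops from the rest; 0 of the 2^5 = 32 assignments to the other variables satisfy what remains.
With q = 0, by the same count on the reduced clause set, 3 assignments work.
(One model: p=F, q=F, r=F, s=T, t=F, u=T.)
Total: 0 + 3 = 3.

3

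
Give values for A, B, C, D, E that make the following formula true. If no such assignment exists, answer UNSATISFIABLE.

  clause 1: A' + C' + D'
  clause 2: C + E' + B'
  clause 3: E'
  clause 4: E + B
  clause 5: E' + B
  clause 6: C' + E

Unit clause (E') forces E = 0.
Unit clause (B) forces B = 1.
Unit clause (C') forces C = 0.
All clauses hold; A, D can take either value.

A ↦ 1; B ↦ 1; C ↦ 0; D ↦ 1; E ↦ 0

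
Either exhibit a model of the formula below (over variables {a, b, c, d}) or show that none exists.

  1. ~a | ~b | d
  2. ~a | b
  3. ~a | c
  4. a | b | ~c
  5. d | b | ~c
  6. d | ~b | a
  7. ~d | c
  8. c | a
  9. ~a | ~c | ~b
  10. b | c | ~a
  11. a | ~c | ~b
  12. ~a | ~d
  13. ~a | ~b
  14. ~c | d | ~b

UNSATISFIABLE

Branch on a: set a = 0.
Unit clause (c) forces c = 1.
Unit clause (b) forces b = 1.
Now (~b) is unsatisfied and unit — conflict.
Undo a and try a = 1.
Unit clause (b) forces b = 1.
Now (~b) is unsatisfied and unit — conflict.
Neither a = 1 nor a = 0 works.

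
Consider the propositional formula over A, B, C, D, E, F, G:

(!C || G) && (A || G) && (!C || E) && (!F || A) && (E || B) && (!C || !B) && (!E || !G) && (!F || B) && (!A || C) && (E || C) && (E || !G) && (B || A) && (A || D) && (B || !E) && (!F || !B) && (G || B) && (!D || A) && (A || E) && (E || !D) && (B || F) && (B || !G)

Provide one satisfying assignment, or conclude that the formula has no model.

UNSATISFIABLE

Suppose C = false.
(!A) alone gives A = false.
(G) alone gives G = true.
(!F) alone gives F = false.
(!E) alone gives E = false.
That conflicts with the unit clause (E).
That branch fails; take C = true instead.
(G) alone gives G = true.
(E) alone gives E = true.
That conflicts with the unit clause (!E).
Both values of C lead to a conflict.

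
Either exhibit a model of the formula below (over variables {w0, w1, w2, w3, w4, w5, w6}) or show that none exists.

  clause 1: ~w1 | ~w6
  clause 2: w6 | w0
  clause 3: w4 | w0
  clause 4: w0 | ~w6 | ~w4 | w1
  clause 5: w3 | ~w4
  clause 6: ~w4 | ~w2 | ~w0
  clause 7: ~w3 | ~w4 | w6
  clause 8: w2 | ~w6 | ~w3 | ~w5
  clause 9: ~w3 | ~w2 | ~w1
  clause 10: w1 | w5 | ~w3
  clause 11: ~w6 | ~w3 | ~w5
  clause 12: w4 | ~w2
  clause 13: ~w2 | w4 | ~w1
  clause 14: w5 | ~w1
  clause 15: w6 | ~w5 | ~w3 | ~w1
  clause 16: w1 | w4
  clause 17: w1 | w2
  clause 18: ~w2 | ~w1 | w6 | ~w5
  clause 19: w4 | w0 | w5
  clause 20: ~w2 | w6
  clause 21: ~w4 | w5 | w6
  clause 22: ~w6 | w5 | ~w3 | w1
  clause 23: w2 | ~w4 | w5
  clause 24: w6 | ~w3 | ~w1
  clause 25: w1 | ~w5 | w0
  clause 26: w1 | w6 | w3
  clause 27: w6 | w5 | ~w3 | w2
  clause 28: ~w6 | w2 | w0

Case w1 = 1:
(~w6) alone gives w6 = 0.
(w0) alone gives w0 = 1.
(w5) alone gives w5 = 1.
(~w3) alone gives w3 = 0.
(~w4) alone gives w4 = 0.
(~w2) alone gives w2 = 0.
Every clause now holds.

w0 ↦ 1, w1 ↦ 1, w2 ↦ 0, w3 ↦ 0, w4 ↦ 0, w5 ↦ 1, w6 ↦ 0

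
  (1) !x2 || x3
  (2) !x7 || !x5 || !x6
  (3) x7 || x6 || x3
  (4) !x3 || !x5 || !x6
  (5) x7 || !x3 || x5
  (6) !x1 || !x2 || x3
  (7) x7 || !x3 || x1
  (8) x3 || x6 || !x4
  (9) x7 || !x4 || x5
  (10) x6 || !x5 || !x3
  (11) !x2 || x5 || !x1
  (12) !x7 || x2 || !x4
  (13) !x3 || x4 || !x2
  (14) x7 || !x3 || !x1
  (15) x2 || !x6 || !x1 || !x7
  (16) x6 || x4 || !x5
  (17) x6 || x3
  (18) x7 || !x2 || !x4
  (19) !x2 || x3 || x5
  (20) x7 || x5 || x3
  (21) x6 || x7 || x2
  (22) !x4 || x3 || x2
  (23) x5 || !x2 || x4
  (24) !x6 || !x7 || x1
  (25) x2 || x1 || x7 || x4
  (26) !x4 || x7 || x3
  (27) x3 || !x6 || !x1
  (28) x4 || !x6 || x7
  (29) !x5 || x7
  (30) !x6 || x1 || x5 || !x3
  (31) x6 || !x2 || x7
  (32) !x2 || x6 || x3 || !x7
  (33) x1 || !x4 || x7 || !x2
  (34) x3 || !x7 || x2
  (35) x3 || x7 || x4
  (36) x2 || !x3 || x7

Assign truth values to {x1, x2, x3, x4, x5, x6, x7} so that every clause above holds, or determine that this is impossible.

Case x2 = false:
Case x7 = true:
Unit clause (!x4) forces x4 = false.
Unit clause (x3) forces x3 = true.
Case x5 = false:
Case x6 = false:
Every clause is now satisfied; x1 is unconstrained.

x1: false; x2: false; x3: true; x4: false; x5: false; x6: false; x7: true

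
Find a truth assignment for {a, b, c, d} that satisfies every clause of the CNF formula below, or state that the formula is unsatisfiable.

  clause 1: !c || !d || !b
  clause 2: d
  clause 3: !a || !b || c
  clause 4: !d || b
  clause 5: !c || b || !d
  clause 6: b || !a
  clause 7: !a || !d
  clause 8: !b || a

UNSATISFIABLE

From the singleton clause (d), d = true.
From the singleton clause (b), b = true.
From the singleton clause (!c), c = false.
From the singleton clause (!a), a = false.
That conflicts with the unit clause (a).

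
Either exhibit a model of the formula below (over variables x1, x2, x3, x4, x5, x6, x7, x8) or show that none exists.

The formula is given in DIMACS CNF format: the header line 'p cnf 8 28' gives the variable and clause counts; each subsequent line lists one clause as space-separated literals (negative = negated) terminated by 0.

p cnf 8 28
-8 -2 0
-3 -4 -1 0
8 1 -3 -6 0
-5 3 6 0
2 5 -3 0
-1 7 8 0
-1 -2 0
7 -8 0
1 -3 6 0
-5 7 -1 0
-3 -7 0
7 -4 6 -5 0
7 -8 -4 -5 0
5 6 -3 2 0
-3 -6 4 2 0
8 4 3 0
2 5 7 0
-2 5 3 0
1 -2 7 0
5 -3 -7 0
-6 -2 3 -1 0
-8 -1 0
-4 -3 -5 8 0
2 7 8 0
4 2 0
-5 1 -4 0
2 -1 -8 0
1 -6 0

Try x8 = False.
Try x1 = True.
(x7) alone gives x7 = True.
(¬x2) alone gives x2 = False.
(¬x3) alone gives x3 = False.
(x4) alone gives x4 = True.
Try x5 = False.
All clauses hold; x6 can take either value.

x1=True; x2=False; x3=False; x4=True; x5=False; x6=False; x7=True; x8=False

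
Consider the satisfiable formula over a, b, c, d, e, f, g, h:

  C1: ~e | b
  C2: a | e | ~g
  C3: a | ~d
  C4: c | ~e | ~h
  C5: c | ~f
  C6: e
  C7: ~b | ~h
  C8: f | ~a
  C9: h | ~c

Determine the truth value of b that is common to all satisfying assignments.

Suppose b = 0.
The clause (~e) is unit, so e = 0.
That conflicts with the unit clause (e).
So every satisfying assignment has b = True.

True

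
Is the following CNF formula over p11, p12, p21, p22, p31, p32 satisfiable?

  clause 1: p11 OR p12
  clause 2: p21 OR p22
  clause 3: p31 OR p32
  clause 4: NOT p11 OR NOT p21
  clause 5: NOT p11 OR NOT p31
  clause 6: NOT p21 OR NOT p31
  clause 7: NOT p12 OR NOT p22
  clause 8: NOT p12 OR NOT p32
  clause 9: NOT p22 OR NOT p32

Unsatisfiable

Case p11 = true:
From the singleton clause (NOT p21), p21 = false.
From the singleton clause (p22), p22 = true.
From the singleton clause (NOT p31), p31 = false.
From the singleton clause (p32), p32 = true.
But (NOT p32) is also a unit clause — contradiction.
That branch fails; take p11 = false instead.
From the singleton clause (p12), p12 = true.
From the singleton clause (NOT p22), p22 = false.
From the singleton clause (p21), p21 = true.
From the singleton clause (NOT p31), p31 = false.
From the singleton clause (p32), p32 = true.
But (NOT p32) is also a unit clause — contradiction.
Both values of p11 lead to a conflict.
No assignment satisfies every clause.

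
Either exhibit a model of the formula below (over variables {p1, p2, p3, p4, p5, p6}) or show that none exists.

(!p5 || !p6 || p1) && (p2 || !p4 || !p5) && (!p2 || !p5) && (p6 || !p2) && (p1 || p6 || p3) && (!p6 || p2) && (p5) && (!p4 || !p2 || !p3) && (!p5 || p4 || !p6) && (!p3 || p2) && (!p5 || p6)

(p5) alone gives p5 = true.
(!p2) alone gives p2 = false.
(!p4) alone gives p4 = false.
(!p6) alone gives p6 = false.
But (p6) is also a unit clause — contradiction.

UNSATISFIABLE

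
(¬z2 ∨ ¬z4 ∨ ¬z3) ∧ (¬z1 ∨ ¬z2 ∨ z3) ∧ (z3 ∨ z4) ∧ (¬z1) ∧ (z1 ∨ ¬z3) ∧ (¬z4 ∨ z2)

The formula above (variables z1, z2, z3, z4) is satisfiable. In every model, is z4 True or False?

True

Suppose z4 = False.
(z3) alone gives z3 = True.
(¬z1) alone gives z1 = False.
That conflicts with the unit clause (z1).
So every satisfying assignment has z4 = True.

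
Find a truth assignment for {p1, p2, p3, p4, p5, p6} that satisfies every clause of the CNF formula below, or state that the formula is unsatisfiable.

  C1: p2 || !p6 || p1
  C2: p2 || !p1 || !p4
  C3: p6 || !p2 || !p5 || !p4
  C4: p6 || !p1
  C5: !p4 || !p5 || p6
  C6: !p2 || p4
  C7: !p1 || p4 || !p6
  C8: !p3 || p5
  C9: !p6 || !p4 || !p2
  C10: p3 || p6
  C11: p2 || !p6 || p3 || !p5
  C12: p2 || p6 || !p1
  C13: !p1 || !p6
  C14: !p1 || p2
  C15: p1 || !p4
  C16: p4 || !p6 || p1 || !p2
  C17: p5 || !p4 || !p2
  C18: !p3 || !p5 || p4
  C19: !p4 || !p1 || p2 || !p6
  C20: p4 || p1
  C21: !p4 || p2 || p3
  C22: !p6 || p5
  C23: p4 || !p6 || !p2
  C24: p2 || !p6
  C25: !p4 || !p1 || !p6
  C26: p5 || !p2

UNSATISFIABLE

Branch on p6: set p6 = true.
(!p1) alone gives p1 = false.
(p2) alone gives p2 = true.
(p4) alone gives p4 = true.
But (!p4) is also a unit clause — contradiction.
Undo p6 and try p6 = false.
(!p1) alone gives p1 = false.
(p3) alone gives p3 = true.
(p5) alone gives p5 = true.
(!p4) alone gives p4 = false.
But (p4) is also a unit clause — contradiction.
Both values of p6 lead to a conflict.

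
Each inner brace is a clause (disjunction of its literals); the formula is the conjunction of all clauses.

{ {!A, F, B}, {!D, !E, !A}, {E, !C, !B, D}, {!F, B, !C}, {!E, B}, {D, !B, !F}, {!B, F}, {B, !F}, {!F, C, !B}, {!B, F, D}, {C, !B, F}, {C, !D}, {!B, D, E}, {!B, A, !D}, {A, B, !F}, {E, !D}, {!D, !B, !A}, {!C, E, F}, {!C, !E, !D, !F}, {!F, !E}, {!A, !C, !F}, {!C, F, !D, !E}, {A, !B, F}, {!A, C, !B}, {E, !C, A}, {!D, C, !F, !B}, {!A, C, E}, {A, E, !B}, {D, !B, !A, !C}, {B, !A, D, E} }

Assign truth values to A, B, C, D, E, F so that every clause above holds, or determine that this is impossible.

A: false, B: false, C: false, D: false, E: false, F: false

Branch on E: set E = false.
The clause (!D) is unit, so D = false.
The clause (!B) is unit, so B = false.
The clause (!F) is unit, so F = false.
The clause (!A) is unit, so A = false.
The clause (!C) is unit, so C = false.
This assignment satisfies each clause.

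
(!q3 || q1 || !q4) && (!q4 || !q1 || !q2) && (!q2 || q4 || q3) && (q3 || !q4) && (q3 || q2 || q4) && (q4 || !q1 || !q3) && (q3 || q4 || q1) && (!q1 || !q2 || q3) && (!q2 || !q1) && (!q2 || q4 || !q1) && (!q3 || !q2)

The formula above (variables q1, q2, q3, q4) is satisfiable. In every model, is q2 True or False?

Suppose q2 = true.
Unit clause (!q1) forces q1 = false.
Unit clause (!q3) forces q3 = false.
Unit clause (q4) forces q4 = true.
Now (!q4) is unsatisfied and unit — conflict.
So every satisfying assignment has q2 = False.

False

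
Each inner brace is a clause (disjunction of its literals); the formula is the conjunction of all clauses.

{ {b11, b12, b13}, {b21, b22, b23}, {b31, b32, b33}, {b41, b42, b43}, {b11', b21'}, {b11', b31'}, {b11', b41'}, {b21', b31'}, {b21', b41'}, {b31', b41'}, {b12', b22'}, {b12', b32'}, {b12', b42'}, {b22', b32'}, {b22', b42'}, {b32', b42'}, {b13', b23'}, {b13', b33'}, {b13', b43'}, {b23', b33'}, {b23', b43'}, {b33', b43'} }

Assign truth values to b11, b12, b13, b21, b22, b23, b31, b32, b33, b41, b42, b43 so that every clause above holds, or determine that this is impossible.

UNSATISFIABLE

Case b11 = 0:
Case b12 = 1:
The clause (b22') is unit, so b22 = 0.
The clause (b32') is unit, so b32 = 0.
The clause (b42') is unit, so b42 = 0.
Case b21 = 1:
The clause (b31') is unit, so b31 = 0.
The clause (b33) is unit, so b33 = 1.
The clause (b41') is unit, so b41 = 0.
The clause (b43) is unit, so b43 = 1.
Now (b43') is unsatisfied and unit — conflict.
Backtrack on b21: now try b21 = 0.
The clause (b23) is unit, so b23 = 1.
The clause (b13') is unit, so b13 = 0.
The clause (b33') is unit, so b33 = 0.
The clause (b31) is unit, so b31 = 1.
The clause (b41') is unit, so b41 = 0.
The clause (b43) is unit, so b43 = 1.
Now (b43') is unsatisfied and unit — conflict.
Neither b21 = 1 nor b21 = 0 works.
Backtrack on b12: now try b12 = 0.
The clause (b13) is unit, so b13 = 1.
The clause (b23') is unit, so b23 = 0.
The clause (b33') is unit, so b33 = 0.
The clause (b43') is unit, so b43 = 0.
Case b21 = 1:
The clause (b31') is unit, so b31 = 0.
The clause (b32) is unit, so b32 = 1.
The clause (b41') is unit, so b41 = 0.
The clause (b42) is unit, so b42 = 1.
Now (b42') is unsatisfied and unit — conflict.
Backtrack on b21: now try b21 = 0.
The clause (b22) is unit, so b22 = 1.
The clause (b32') is unit, so b32 = 0.
The clause (b31) is unit, so b31 = 1.
The clause (b41') is unit, so b41 = 0.
The clause (b42) is unit, so b42 = 1.
Now (b42') is unsatisfied and unit — conflict.
Neither b21 = 1 nor b21 = 0 works.
Neither b12 = 1 nor b12 = 0 works.
Backtrack on b11: now try b11 = 1.
The clause (b21') is unit, so b21 = 0.
The clause (b31') is unit, so b31 = 0.
The clause (b41') is unit, so b41 = 0.
Case b22 = 1:
The clause (b12') is unit, so b12 = 0.
The clause (b32') is unit, so b32 = 0.
The clause (b33) is unit, so b33 = 1.
The clause (b42') is unit, so b42 = 0.
The clause (b43) is unit, so b43 = 1.
Now (b43') is unsatisfied and unit — conflict.
Backtrack on b22: now try b22 = 0.
The clause (b23) is unit, so b23 = 1.
The clause (b13') is unit, so b13 = 0.
The clause (b33') is unit, so b33 = 0.
The clause (b32) is unit, so b32 = 1.
The clause (b12') is unit, so b12 = 0.
The clause (b42') is unit, so b42 = 0.
The clause (b43) is unit, so b43 = 1.
Now (b43') is unsatisfied and unit — conflict.
Neither b22 = 1 nor b22 = 0 works.
Neither b11 = 1 nor b11 = 0 works.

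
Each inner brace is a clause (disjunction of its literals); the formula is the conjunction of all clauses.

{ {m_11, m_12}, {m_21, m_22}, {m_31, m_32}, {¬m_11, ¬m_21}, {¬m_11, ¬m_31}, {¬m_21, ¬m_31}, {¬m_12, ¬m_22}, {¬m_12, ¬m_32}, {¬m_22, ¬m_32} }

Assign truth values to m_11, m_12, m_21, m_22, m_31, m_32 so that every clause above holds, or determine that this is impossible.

Branch on m_11: set m_11 = True.
The clause (¬m_21) is unit, so m_21 = False.
The clause (m_22) is unit, so m_22 = True.
The clause (¬m_31) is unit, so m_31 = False.
The clause (m_32) is unit, so m_32 = True.
But (¬m_32) is also a unit clause — contradiction.
That branch fails; take m_11 = False instead.
The clause (m_12) is unit, so m_12 = True.
The clause (¬m_22) is unit, so m_22 = False.
The clause (m_21) is unit, so m_21 = True.
The clause (¬m_31) is unit, so m_31 = False.
The clause (m_32) is unit, so m_32 = True.
But (¬m_32) is also a unit clause — contradiction.
Both values of m_11 lead to a conflict.

UNSATISFIABLE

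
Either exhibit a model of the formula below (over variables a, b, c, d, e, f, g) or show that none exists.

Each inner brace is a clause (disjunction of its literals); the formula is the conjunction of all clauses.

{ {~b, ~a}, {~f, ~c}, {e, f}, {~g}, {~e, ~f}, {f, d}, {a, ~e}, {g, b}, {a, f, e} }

a ↦ 0; b ↦ 1; c ↦ 0; d ↦ 0; e ↦ 0; f ↦ 1; g ↦ 0

(~g) alone gives g = 0.
(b) alone gives b = 1.
(~a) alone gives a = 0.
(~e) alone gives e = 0.
(f) alone gives f = 1.
(~c) alone gives c = 0.
All clauses hold; d can take either value.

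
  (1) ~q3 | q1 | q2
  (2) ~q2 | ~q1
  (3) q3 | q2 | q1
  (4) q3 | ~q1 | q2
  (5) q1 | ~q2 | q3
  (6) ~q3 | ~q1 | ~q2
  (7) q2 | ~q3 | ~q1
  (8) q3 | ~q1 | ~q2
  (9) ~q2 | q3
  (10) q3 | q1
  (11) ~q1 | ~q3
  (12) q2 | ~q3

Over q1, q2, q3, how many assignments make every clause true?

1

There are 2^3 = 8 truth assignments over (q1, q2, q3).
Check each against the 12 clauses (columns in the order q1, q2, q3):
  F F F  ✗ fails (q3 | q2 | q1)
  F F T  ✗ fails (~q3 | q1 | q2)
  F T F  ✗ fails (q1 | ~q2 | q3)
  F T T  ✓ satisfies all
  T F F  ✗ fails (q3 | ~q1 | q2)
  T F T  ✗ fails (q2 | ~q3 | ~q1)
  T T F  ✗ fails (~q2 | ~q1)
  T T T  ✗ fails (~q2 | ~q1)
1 of the 8 rows is a model.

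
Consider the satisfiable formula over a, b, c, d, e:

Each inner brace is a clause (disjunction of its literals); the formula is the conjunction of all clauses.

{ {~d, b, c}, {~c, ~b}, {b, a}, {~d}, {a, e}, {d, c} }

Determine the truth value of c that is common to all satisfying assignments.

Suppose c = 0.
From the singleton clause (~d), d = 0.
But (d) is also a unit clause — contradiction.
So every satisfying assignment has c = True.

True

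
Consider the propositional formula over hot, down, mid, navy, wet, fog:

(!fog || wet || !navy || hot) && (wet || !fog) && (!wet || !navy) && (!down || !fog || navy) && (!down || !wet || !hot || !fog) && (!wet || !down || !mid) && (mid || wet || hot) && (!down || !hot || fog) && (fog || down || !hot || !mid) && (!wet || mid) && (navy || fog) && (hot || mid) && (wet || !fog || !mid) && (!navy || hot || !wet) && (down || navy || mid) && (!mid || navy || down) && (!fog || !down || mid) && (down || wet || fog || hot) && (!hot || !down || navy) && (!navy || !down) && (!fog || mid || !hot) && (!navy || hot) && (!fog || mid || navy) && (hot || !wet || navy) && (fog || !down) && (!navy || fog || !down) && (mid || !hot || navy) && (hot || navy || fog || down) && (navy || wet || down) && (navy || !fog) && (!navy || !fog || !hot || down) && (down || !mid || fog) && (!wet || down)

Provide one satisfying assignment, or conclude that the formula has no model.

hot=true, down=false, mid=false, navy=true, wet=false, fog=false

Suppose wet = false.
From the singleton clause (!fog), fog = false.
From the singleton clause (navy), navy = true.
From the singleton clause (!down), down = false.
From the singleton clause (hot), hot = true.
From the singleton clause (!mid), mid = false.
Every clause now holds.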